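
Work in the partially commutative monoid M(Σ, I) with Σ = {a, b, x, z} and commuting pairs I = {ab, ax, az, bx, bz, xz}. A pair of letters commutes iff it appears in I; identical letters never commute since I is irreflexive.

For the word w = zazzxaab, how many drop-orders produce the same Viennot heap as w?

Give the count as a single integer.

1120

piece 0:z — minimal
piece 1:a — minimal
piece 2:z rests on {0:z}
piece 3:z rests on {2:z}
piece 4:x — minimal
piece 5:a rests on {1:a}
piece 6:a rests on {5:a}
piece 7:b — minimal
minimal pieces: {0:z, 1:a, 4:x, 7:b}
ways to finish when only these pieces remain (= sum over removing one remaining piece with nothing left below it):
  1 left: {3}→1  {4}→1  {6}→1  {7}→1
  2 left: {2,3}→1  {3,4}→2  {3,6}→2  {3,7}→2  {4,6}→2  {4,7}→2  {5,6}→1  {6,7}→2
  3 left: {0,2,3}→1  {1,5,6}→1  {2,3,4}→3  {2,3,6}→3  {2,3,7}→3  {3,4,6}→6  {3,4,7}→6  {3,5,6}→3  {3,6,7}→6  {4,5,6}→3  {4,6,7}→6  {5,6,7}→3
  4 left: {0,2,3,4}→4  {0,2,3,6}→4  {0,2,3,7}→4  {1,3,5,6}→4  {1,4,5,6}→4  {1,5,6,7}→4  {2,3,4,6}→12  {2,3,4,7}→12  {2,3,5,6}→6  {2,3,6,7}→12  {3,4,5,6}→12  {3,4,6,7}→24  {3,5,6,7}→12  {4,5,6,7}→12
  5 left: {0,2,3,4,6}→20  {0,2,3,4,7}→20  {0,2,3,5,6}→10  {0,2,3,6,7}→20  {1,2,3,5,6}→10  {1,3,4,5,6}→20  {1,3,5,6,7}→20  {1,4,5,6,7}→20  {2,3,4,5,6}→30  {2,3,4,6,7}→60  {2,3,5,6,7}→30  {3,4,5,6,7}→60
  6 left: {0,1,2,3,5,6}→20  {0,2,3,4,5,6}→60  {0,2,3,4,6,7}→120  {0,2,3,5,6,7}→60  {1,2,3,4,5,6}→60  {1,2,3,5,6,7}→60  {1,3,4,5,6,7}→120  {2,3,4,5,6,7}→180
  placing 0:z first → 420 extensions
  placing 1:a first → 420 extensions
  placing 4:x first → 140 extensions
  placing 7:b first → 140 extensions
total linear extensions = 1120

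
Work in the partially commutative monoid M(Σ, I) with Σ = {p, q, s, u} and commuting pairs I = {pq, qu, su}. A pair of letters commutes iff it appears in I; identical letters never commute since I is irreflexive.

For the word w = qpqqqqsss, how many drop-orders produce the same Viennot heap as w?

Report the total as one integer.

#0=q has no predecessor
#1=p has no predecessor
#2=q depends on [0:q]
#3=q depends on [2:q]
#4=q depends on [3:q]
#5=q depends on [4:q]
#6=s depends on [1:p, 5:q]
#7=s depends on [6:s]
#8=s depends on [7:s]
sources: [0:q, 1:p]
N(rest) = Σ N(rest − s) over sources s of rest; N(one piece) = 1:
  size 1 → [8]=1
  size 2 → [7,8]=1
  size 3 → [6,7,8]=1
  size 4 → [1,6,7,8]=1  [5,6,7,8]=1
  size 5 → [1,5,6,7,8]=2  [4,5,6,7,8]=1
  size 6 → [1,4,5,6,7,8]=3  [3,4,5,6,7,8]=1
  size 7 → [1,3,4,5,6,7,8]=4  [2,3,4,5,6,7,8]=1
  first=0(q) contributes 5
  first=1(p) contributes 1
|[w]| = 6

6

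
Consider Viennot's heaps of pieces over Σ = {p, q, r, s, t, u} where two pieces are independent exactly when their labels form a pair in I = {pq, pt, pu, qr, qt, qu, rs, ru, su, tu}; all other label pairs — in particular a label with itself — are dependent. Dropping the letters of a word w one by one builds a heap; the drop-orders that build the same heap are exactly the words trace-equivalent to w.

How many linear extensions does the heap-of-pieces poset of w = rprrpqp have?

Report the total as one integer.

0(r) covers ∅
1(p) covers 0:r
2(r) covers 1:p
3(r) covers 2:r
4(p) covers 3:r
5(q) covers ∅
6(p) covers 4:p
floor of heap: 0:r, 5:q
completions by unplaced set U, small U first (add the entries for U minus each lowest piece of U):
  |U|=1: {5}:1  {6}:1
  |U|=2: {4,6}:1  {5,6}:2
  |U|=3: {3,4,6}:1  {4,5,6}:3
  |U|=4: {2,3,4,6}:1  {3,4,5,6}:4
  |U|=5: {1,2,3,4,6}:1  {2,3,4,5,6}:5
  start at 0(r): 6
  start at 5(q): 1
sum over floor = 7

7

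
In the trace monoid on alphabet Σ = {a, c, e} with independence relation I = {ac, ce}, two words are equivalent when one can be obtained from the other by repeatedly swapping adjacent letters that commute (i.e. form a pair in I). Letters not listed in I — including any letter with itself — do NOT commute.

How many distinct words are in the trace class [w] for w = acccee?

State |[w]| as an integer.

20

piece 0:a — minimal
piece 1:c — minimal
piece 2:c rests on {1:c}
piece 3:c rests on {2:c}
piece 4:e rests on {0:a}
piece 5:e rests on {4:e}
minimal pieces: {0:a, 1:c}
ways to finish when only these pieces remain (= sum over removing one remaining piece with nothing left below it):
  1 left: {3}→1  {5}→1
  2 left: {2,3}→1  {3,5}→2  {4,5}→1
  3 left: {0,4,5}→1  {1,2,3}→1  {2,3,5}→3  {3,4,5}→3
  4 left: {0,3,4,5}→4  {1,2,3,5}→4  {2,3,4,5}→6
  placing 0:a first → 10 extensions
  placing 1:c first → 10 extensions
total linear extensions = 20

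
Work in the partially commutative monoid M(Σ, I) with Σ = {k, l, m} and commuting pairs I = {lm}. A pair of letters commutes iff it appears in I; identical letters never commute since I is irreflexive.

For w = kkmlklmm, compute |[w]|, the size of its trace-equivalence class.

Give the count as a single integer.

#0=k has no predecessor
#1=k depends on [0:k]
#2=m depends on [1:k]
#3=l depends on [1:k]
#4=k depends on [2:m, 3:l]
#5=l depends on [4:k]
#6=m depends on [4:k]
#7=m depends on [6:m]
sources: [0:k]
N(rest) = Σ N(rest − s) over sources s of rest; N(one piece) = 1:
  size 1 → [5]=1  [7]=1
  size 2 → [5,7]=2  [6,7]=1
  size 3 → [5,6,7]=3
  size 4 → [4,5,6,7]=3
  size 5 → [2,4,5,6,7]=3  [3,4,5,6,7]=3
  size 6 → [2,3,4,5,6,7]=6
  first=0(k) contributes 6

6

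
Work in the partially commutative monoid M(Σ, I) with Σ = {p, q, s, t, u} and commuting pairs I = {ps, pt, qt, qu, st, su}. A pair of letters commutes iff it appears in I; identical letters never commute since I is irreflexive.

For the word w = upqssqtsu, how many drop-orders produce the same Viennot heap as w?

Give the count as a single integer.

drop 0:u onto floor
drop 1:p onto {0:u}
drop 2:q onto {1:p}
drop 3:s onto {2:q}
drop 4:s onto {3:s}
drop 5:q onto {4:s}
drop 6:t onto {0:u}
drop 7:s onto {5:q}
drop 8:u onto {1:p, 6:t}
ground layer = {0:u}
drop-orders for the pieces not yet dropped (sum over which currently-grounded one goes next):
  1 to go: {7} 1  {8} 1
  2 to go: {5,7} 1  {6,8} 1  {7,8} 2
  3 to go: {4,5,7} 1  {5,7,8} 3  {6,7,8} 3
  4 to go: {3,4,5,7} 1  {4,5,7,8} 4  {5,6,7,8} 6
  5 to go: {2,3,4,5,7} 1  {3,4,5,7,8} 5  {4,5,6,7,8} 10
  6 to go: {2,3,4,5,7,8} 6  {3,4,5,6,7,8} 15
  7 to go: {1,2,3,4,5,7,8} 6  {2,3,4,5,6,7,8} 21
  if 0:u drops first: 27 orders

27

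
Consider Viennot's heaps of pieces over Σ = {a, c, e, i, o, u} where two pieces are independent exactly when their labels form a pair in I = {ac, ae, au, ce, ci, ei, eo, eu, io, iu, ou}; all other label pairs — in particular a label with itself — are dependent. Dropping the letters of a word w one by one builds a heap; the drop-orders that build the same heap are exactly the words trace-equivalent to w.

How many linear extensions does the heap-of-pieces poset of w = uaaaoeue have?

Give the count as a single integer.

420

0(u) covers ∅
1(a) covers ∅
2(a) covers 1:a
3(a) covers 2:a
4(o) covers 3:a
5(e) covers ∅
6(u) covers 0:u
7(e) covers 5:e
floor of heap: 0:u, 1:a, 5:e
completions by unplaced set U, small U first (add the entries for U minus each lowest piece of U):
  |U|=1: {4}:1  {6}:1  {7}:1
  |U|=2: {0,6}:1  {3,4}:1  {4,6}:2  {4,7}:2  {5,7}:1  {6,7}:2
  |U|=3: {0,4,6}:3  {0,6,7}:3  {2,3,4}:1  {3,4,6}:3  {3,4,7}:3  {4,5,7}:3  {4,6,7}:6  {5,6,7}:3
  |U|=4: {0,3,4,6}:6  {0,4,6,7}:12  {0,5,6,7}:6  {1,2,3,4}:1  {2,3,4,6}:4  {2,3,4,7}:4  {3,4,5,7}:6  {3,4,6,7}:12  {4,5,6,7}:12
  |U|=5: {0,2,3,4,6}:10  {0,3,4,6,7}:30  {0,4,5,6,7}:30  {1,2,3,4,6}:5  {1,2,3,4,7}:5  {2,3,4,5,7}:10  {2,3,4,6,7}:20  {3,4,5,6,7}:30
  |U|=6: {0,1,2,3,4,6}:15  {0,2,3,4,6,7}:60  {0,3,4,5,6,7}:90  {1,2,3,4,5,7}:15  {1,2,3,4,6,7}:30  {2,3,4,5,6,7}:60
  start at 0(u): 105
  start at 1(a): 210
  start at 5(e): 105
sum over floor = 420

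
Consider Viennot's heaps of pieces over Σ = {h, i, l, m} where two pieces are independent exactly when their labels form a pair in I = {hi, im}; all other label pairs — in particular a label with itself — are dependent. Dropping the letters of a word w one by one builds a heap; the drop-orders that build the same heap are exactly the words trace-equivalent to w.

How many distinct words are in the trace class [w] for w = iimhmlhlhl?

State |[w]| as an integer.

10

piece 0:i — minimal
piece 1:i rests on {0:i}
piece 2:m — minimal
piece 3:h rests on {2:m}
piece 4:m rests on {3:h}
piece 5:l rests on {1:i, 4:m}
piece 6:h rests on {5:l}
piece 7:l rests on {6:h}
piece 8:h rests on {7:l}
piece 9:l rests on {8:h}
minimal pieces: {0:i, 2:m}
ways to finish when only these pieces remain (= sum over removing one remaining piece with nothing left below it):
  1 left: {9}→1
  2 left: {8,9}→1
  3 left: {7,8,9}→1
  4 left: {6,7,8,9}→1
  5 left: {5,6,7,8,9}→1
  6 left: {1,5,6,7,8,9}→1  {4,5,6,7,8,9}→1
  7 left: {0,1,5,6,7,8,9}→1  {1,4,5,6,7,8,9}→2  {3,4,5,6,7,8,9}→1
  8 left: {0,1,4,5,6,7,8,9}→3  {1,3,4,5,6,7,8,9}→3  {2,3,4,5,6,7,8,9}→1
  placing 0:i first → 4 extensions
  placing 2:m first → 6 extensions
total linear extensions = 10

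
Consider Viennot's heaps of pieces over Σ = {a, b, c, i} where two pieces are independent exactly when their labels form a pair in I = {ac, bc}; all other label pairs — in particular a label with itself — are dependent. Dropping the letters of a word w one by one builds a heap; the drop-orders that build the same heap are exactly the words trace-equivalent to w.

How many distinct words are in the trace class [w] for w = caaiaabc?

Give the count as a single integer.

12

drop 0:c onto floor
drop 1:a onto floor
drop 2:a onto {1:a}
drop 3:i onto {0:c, 2:a}
drop 4:a onto {3:i}
drop 5:a onto {4:a}
drop 6:b onto {5:a}
drop 7:c onto {3:i}
ground layer = {0:c, 1:a}
drop-orders for the pieces not yet dropped (sum over which currently-grounded one goes next):
  1 to go: {6} 1  {7} 1
  2 to go: {5,6} 1  {6,7} 2
  3 to go: {4,5,6} 1  {5,6,7} 3
  4 to go: {4,5,6,7} 4
  5 to go: {3,4,5,6,7} 4
  6 to go: {0,3,4,5,6,7} 4  {2,3,4,5,6,7} 4
  if 0:c drops first: 4 orders
  if 1:a drops first: 8 orders
heap linearizations: 12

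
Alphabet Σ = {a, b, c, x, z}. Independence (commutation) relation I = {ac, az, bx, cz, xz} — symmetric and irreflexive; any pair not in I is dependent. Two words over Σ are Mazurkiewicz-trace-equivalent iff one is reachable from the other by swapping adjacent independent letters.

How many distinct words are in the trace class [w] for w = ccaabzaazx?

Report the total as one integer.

60

0(c) covers ∅
1(c) covers 0:c
2(a) covers ∅
3(a) covers 2:a
4(b) covers 1:c, 3:a
5(z) covers 4:b
6(a) covers 4:b
7(a) covers 6:a
8(z) covers 5:z
9(x) covers 7:a
floor of heap: 0:c, 2:a
completions by unplaced set U, small U first (add the entries for U minus each lowest piece of U):
  |U|=1: {8}:1  {9}:1
  |U|=2: {5,8}:1  {7,9}:1  {8,9}:2
  |U|=3: {5,8,9}:3  {6,7,9}:1  {7,8,9}:3
  |U|=4: {5,7,8,9}:6  {6,7,8,9}:4
  |U|=5: {5,6,7,8,9}:10
  |U|=6: {4,5,6,7,8,9}:10
  |U|=7: {1,4,5,6,7,8,9}:10  {3,4,5,6,7,8,9}:10
  |U|=8: {0,1,4,5,6,7,8,9}:10  {1,3,4,5,6,7,8,9}:20  {2,3,4,5,6,7,8,9}:10
  start at 0(c): 30
  start at 2(a): 30
sum over floor = 60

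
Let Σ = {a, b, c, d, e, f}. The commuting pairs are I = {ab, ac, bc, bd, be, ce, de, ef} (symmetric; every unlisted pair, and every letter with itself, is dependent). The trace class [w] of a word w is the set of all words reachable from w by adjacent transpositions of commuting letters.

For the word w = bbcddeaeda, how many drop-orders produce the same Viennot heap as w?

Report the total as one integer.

0(b) covers ∅
1(b) covers 0:b
2(c) covers ∅
3(d) covers 2:c
4(d) covers 3:d
5(e) covers ∅
6(a) covers 4:d, 5:e
7(e) covers 6:a
8(d) covers 6:a
9(a) covers 7:e, 8:d
floor of heap: 0:b, 2:c, 5:e
completions by unplaced set U, small U first (add the entries for U minus each lowest piece of U):
  |U|=1: {1}:1  {9}:1
  |U|=2: {0,1}:1  {1,9}:2  {7,9}:1  {8,9}:1
  |U|=3: {0,1,9}:3  {1,7,9}:3  {1,8,9}:3  {7,8,9}:2
  |U|=4: {0,1,7,9}:6  {0,1,8,9}:6  {1,7,8,9}:8  {6,7,8,9}:2
  |U|=5: {0,1,7,8,9}:20  {1,6,7,8,9}:10  {4,6,7,8,9}:2  {5,6,7,8,9}:2
  |U|=6: {0,1,6,7,8,9}:30  {1,4,6,7,8,9}:12  {1,5,6,7,8,9}:12  {3,4,6,7,8,9}:2  {4,5,6,7,8,9}:4
  |U|=7: {0,1,4,6,7,8,9}:42  {0,1,5,6,7,8,9}:42  {1,3,4,6,7,8,9}:14  {1,4,5,6,7,8,9}:28  {2,3,4,6,7,8,9}:2  {3,4,5,6,7,8,9}:6
  |U|=8: {0,1,3,4,6,7,8,9}:56  {0,1,4,5,6,7,8,9}:112  {1,2,3,4,6,7,8,9}:16  {1,3,4,5,6,7,8,9}:48  {2,3,4,5,6,7,8,9}:8
  start at 0(b): 72
  start at 2(c): 216
  start at 5(e): 72
sum over floor = 360

360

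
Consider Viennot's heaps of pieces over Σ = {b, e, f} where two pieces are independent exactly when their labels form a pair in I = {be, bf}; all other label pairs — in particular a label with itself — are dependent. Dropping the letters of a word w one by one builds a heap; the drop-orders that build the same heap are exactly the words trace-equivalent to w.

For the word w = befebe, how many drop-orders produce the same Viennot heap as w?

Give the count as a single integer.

15

piece 0:b — minimal
piece 1:e — minimal
piece 2:f rests on {1:e}
piece 3:e rests on {2:f}
piece 4:b rests on {0:b}
piece 5:e rests on {3:e}
minimal pieces: {0:b, 1:e}
ways to finish when only these pieces remain (= sum over removing one remaining piece with nothing left below it):
  1 left: {4}→1  {5}→1
  2 left: {0,4}→1  {3,5}→1  {4,5}→2
  3 left: {0,4,5}→3  {2,3,5}→1  {3,4,5}→3
  4 left: {0,3,4,5}→6  {1,2,3,5}→1  {2,3,4,5}→4
  placing 0:b first → 5 extensions
  placing 1:e first → 10 extensions
total linear extensions = 15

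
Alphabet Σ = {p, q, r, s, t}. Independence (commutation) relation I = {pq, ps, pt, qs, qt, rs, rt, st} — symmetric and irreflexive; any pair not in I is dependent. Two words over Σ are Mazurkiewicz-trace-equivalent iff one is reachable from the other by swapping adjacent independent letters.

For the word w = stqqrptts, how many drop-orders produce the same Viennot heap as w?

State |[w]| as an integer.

piece 0:s — minimal
piece 1:t — minimal
piece 2:q — minimal
piece 3:q rests on {2:q}
piece 4:r rests on {3:q}
piece 5:p rests on {4:r}
piece 6:t rests on {1:t}
piece 7:t rests on {6:t}
piece 8:s rests on {0:s}
minimal pieces: {0:s, 1:t, 2:q}
ways to finish when only these pieces remain (= sum over removing one remaining piece with nothing left below it):
  1 left: {5}→1  {7}→1  {8}→1
  2 left: {0,8}→1  {4,5}→1  {5,7}→2  {5,8}→2  {6,7}→1  {7,8}→2
  3 left: {0,5,8}→3  {0,7,8}→3  {1,6,7}→1  {3,4,5}→1  {4,5,7}→3  {4,5,8}→3  {5,6,7}→3  {5,7,8}→6  {6,7,8}→3
  4 left: {0,4,5,8}→6  {0,5,7,8}→12  {0,6,7,8}→6  {1,5,6,7}→4  {1,6,7,8}→4  {2,3,4,5}→1  {3,4,5,7}→4  {3,4,5,8}→4  {4,5,6,7}→6  {4,5,7,8}→12  {5,6,7,8}→12
  5 left: {0,1,6,7,8}→10  {0,3,4,5,8}→10  {0,4,5,7,8}→30  {0,5,6,7,8}→30  {1,4,5,6,7}→10  {1,5,6,7,8}→20  {2,3,4,5,7}→5  {2,3,4,5,8}→5  {3,4,5,6,7}→10  {3,4,5,7,8}→20  {4,5,6,7,8}→30
  6 left: {0,1,5,6,7,8}→60  {0,2,3,4,5,8}→15  {0,3,4,5,7,8}→60  {0,4,5,6,7,8}→90  {1,3,4,5,6,7}→20  {1,4,5,6,7,8}→60  {2,3,4,5,6,7}→15  {2,3,4,5,7,8}→30  {3,4,5,6,7,8}→60
  7 left: {0,1,4,5,6,7,8}→210  {0,2,3,4,5,7,8}→105  {0,3,4,5,6,7,8}→210  {1,2,3,4,5,6,7}→35  {1,3,4,5,6,7,8}→140  {2,3,4,5,6,7,8}→105
  placing 0:s first → 280 extensions
  placing 1:t first → 420 extensions
  placing 2:q first → 560 extensions
total linear extensions = 1260

1260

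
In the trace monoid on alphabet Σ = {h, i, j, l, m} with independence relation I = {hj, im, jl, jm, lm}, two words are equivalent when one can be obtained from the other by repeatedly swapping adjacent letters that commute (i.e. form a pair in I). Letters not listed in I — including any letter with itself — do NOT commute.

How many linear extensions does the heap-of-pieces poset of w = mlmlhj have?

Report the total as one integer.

36

drop 0:m onto floor
drop 1:l onto floor
drop 2:m onto {0:m}
drop 3:l onto {1:l}
drop 4:h onto {2:m, 3:l}
drop 5:j onto floor
ground layer = {0:m, 1:l, 5:j}
drop-orders for the pieces not yet dropped (sum over which currently-grounded one goes next):
  1 to go: {4} 1  {5} 1
  2 to go: {2,4} 1  {3,4} 1  {4,5} 2
  3 to go: {0,2,4} 1  {1,3,4} 1  {2,3,4} 2  {2,4,5} 3  {3,4,5} 3
  4 to go: {0,2,3,4} 3  {0,2,4,5} 4  {1,2,3,4} 3  {1,3,4,5} 4  {2,3,4,5} 8
  if 0:m drops first: 15 orders
  if 1:l drops first: 15 orders
  if 5:j drops first: 6 orders
heap linearizations: 36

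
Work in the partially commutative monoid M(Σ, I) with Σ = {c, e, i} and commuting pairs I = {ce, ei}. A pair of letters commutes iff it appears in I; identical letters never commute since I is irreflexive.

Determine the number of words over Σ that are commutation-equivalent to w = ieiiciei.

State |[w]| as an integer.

drop 0:i onto floor
drop 1:e onto floor
drop 2:i onto {0:i}
drop 3:i onto {2:i}
drop 4:c onto {3:i}
drop 5:i onto {4:c}
drop 6:e onto {1:e}
drop 7:i onto {5:i}
ground layer = {0:i, 1:e}
drop-orders for the pieces not yet dropped (sum over which currently-grounded one goes next):
  1 to go: {6} 1  {7} 1
  2 to go: {1,6} 1  {5,7} 1  {6,7} 2
  3 to go: {1,6,7} 3  {4,5,7} 1  {5,6,7} 3
  4 to go: {1,5,6,7} 6  {3,4,5,7} 1  {4,5,6,7} 4
  5 to go: {1,4,5,6,7} 10  {2,3,4,5,7} 1  {3,4,5,6,7} 5
  6 to go: {0,2,3,4,5,7} 1  {1,3,4,5,6,7} 15  {2,3,4,5,6,7} 6
  if 0:i drops first: 21 orders
  if 1:e drops first: 7 orders
heap linearizations: 28

28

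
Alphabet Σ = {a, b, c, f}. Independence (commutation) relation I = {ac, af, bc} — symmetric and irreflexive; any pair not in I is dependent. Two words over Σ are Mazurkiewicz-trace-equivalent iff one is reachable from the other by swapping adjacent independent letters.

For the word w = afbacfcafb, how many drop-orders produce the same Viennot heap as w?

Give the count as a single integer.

piece 0:a — minimal
piece 1:f — minimal
piece 2:b rests on {0:a, 1:f}
piece 3:a rests on {2:b}
piece 4:c rests on {1:f}
piece 5:f rests on {2:b, 4:c}
piece 6:c rests on {5:f}
piece 7:a rests on {3:a}
piece 8:f rests on {6:c}
piece 9:b rests on {7:a, 8:f}
minimal pieces: {0:a, 1:f}
ways to finish when only these pieces remain (= sum over removing one remaining piece with nothing left below it):
  1 left: {9}→1
  2 left: {7,9}→1  {8,9}→1
  3 left: {3,7,9}→1  {6,8,9}→1  {7,8,9}→2
  4 left: {3,7,8,9}→3  {5,6,8,9}→1  {6,7,8,9}→3
  5 left: {3,6,7,8,9}→6  {4,5,6,8,9}→1  {5,6,7,8,9}→4
  6 left: {3,5,6,7,8,9}→10  {4,5,6,7,8,9}→5
  7 left: {2,3,5,6,7,8,9}→10  {3,4,5,6,7,8,9}→15
  8 left: {0,2,3,5,6,7,8,9}→10  {2,3,4,5,6,7,8,9}→25
  placing 0:a first → 25 extensions
  placing 1:f first → 35 extensions
total linear extensions = 60

60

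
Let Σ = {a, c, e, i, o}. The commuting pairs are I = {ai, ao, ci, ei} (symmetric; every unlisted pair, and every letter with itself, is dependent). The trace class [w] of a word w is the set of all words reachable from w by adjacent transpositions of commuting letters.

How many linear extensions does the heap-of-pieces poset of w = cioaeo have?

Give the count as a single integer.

0(c) covers ∅
1(i) covers ∅
2(o) covers 0:c, 1:i
3(a) covers 0:c
4(e) covers 2:o, 3:a
5(o) covers 4:e
floor of heap: 0:c, 1:i
completions by unplaced set U, small U first (add the entries for U minus each lowest piece of U):
  |U|=1: {5}:1
  |U|=2: {4,5}:1
  |U|=3: {2,4,5}:1  {3,4,5}:1
  |U|=4: {1,2,4,5}:1  {2,3,4,5}:2
  start at 0(c): 3
  start at 1(i): 2
sum over floor = 5

5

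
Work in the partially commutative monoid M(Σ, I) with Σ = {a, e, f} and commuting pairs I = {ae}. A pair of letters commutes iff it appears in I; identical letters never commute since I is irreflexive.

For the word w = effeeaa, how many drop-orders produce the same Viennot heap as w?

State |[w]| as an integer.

piece 0:e — minimal
piece 1:f rests on {0:e}
piece 2:f rests on {1:f}
piece 3:e rests on {2:f}
piece 4:e rests on {3:e}
piece 5:a rests on {2:f}
piece 6:a rests on {5:a}
minimal pieces: {0:e}
ways to finish when only these pieces remain (= sum over removing one remaining piece with nothing left below it):
  1 left: {4}→1  {6}→1
  2 left: {3,4}→1  {4,6}→2  {5,6}→1
  3 left: {3,4,6}→3  {4,5,6}→3
  4 left: {3,4,5,6}→6
  5 left: {2,3,4,5,6}→6
  placing 0:e first → 6 extensions

6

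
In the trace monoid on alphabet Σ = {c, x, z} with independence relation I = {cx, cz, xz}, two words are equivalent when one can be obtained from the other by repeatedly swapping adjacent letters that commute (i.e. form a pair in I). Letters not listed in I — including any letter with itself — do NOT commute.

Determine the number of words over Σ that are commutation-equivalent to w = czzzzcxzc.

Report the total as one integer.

piece 0:c — minimal
piece 1:z — minimal
piece 2:z rests on {1:z}
piece 3:z rests on {2:z}
piece 4:z rests on {3:z}
piece 5:c rests on {0:c}
piece 6:x — minimal
piece 7:z rests on {4:z}
piece 8:c rests on {5:c}
minimal pieces: {0:c, 1:z, 6:x}
ways to finish when only these pieces remain (= sum over removing one remaining piece with nothing left below it):
  1 left: {6}→1  {7}→1  {8}→1
  2 left: {4,7}→1  {5,8}→1  {6,7}→2  {6,8}→2  {7,8}→2
  3 left: {0,5,8}→1  {3,4,7}→1  {4,6,7}→3  {4,7,8}→3  {5,6,8}→3  {5,7,8}→3  {6,7,8}→6
  4 left: {0,5,6,8}→4  {0,5,7,8}→4  {2,3,4,7}→1  {3,4,6,7}→4  {3,4,7,8}→4  {4,5,7,8}→6  {4,6,7,8}→12  {5,6,7,8}→12
  5 left: {0,4,5,7,8}→10  {0,5,6,7,8}→20  {1,2,3,4,7}→1  {2,3,4,6,7}→5  {2,3,4,7,8}→5  {3,4,5,7,8}→10  {3,4,6,7,8}→20  {4,5,6,7,8}→30
  6 left: {0,3,4,5,7,8}→20  {0,4,5,6,7,8}→60  {1,2,3,4,6,7}→6  {1,2,3,4,7,8}→6  {2,3,4,5,7,8}→15  {2,3,4,6,7,8}→30  {3,4,5,6,7,8}→60
  7 left: {0,2,3,4,5,7,8}→35  {0,3,4,5,6,7,8}→140  {1,2,3,4,5,7,8}→21  {1,2,3,4,6,7,8}→42  {2,3,4,5,6,7,8}→105
  placing 0:c first → 168 extensions
  placing 1:z first → 280 extensions
  placing 6:x first → 56 extensions
total linear extensions = 504

504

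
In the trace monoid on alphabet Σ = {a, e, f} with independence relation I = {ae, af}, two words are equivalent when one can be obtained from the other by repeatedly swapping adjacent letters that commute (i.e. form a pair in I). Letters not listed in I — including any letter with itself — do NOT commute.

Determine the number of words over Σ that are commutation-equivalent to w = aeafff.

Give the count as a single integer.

0(a) covers ∅
1(e) covers ∅
2(a) covers 0:a
3(f) covers 1:e
4(f) covers 3:f
5(f) covers 4:f
floor of heap: 0:a, 1:e
completions by unplaced set U, small U first (add the entries for U minus each lowest piece of U):
  |U|=1: {2}:1  {5}:1
  |U|=2: {0,2}:1  {2,5}:2  {4,5}:1
  |U|=3: {0,2,5}:3  {2,4,5}:3  {3,4,5}:1
  |U|=4: {0,2,4,5}:6  {1,3,4,5}:1  {2,3,4,5}:4
  start at 0(a): 5
  start at 1(e): 10
sum over floor = 15

15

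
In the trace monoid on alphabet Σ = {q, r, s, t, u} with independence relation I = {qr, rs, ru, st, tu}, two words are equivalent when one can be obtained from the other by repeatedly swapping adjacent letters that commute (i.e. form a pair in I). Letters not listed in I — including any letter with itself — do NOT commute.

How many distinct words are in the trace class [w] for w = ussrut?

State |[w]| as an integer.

piece 0:u — minimal
piece 1:s rests on {0:u}
piece 2:s rests on {1:s}
piece 3:r — minimal
piece 4:u rests on {2:s}
piece 5:t rests on {3:r}
minimal pieces: {0:u, 3:r}
ways to finish when only these pieces remain (= sum over removing one remaining piece with nothing left below it):
  1 left: {4}→1  {5}→1
  2 left: {2,4}→1  {3,5}→1  {4,5}→2
  3 left: {1,2,4}→1  {2,4,5}→3  {3,4,5}→3
  4 left: {0,1,2,4}→1  {1,2,4,5}→4  {2,3,4,5}→6
  placing 0:u first → 10 extensions
  placing 3:r first → 5 extensions
total linear extensions = 15

15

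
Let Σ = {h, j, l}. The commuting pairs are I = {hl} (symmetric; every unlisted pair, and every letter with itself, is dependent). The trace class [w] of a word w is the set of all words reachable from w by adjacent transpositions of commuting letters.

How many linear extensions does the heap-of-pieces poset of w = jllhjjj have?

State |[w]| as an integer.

drop 0:j onto floor
drop 1:l onto {0:j}
drop 2:l onto {1:l}
drop 3:h onto {0:j}
drop 4:j onto {2:l, 3:h}
drop 5:j onto {4:j}
drop 6:j onto {5:j}
ground layer = {0:j}
drop-orders for the pieces not yet dropped (sum over which currently-grounded one goes next):
  1 to go: {6} 1
  2 to go: {5,6} 1
  3 to go: {4,5,6} 1
  4 to go: {2,4,5,6} 1  {3,4,5,6} 1
  5 to go: {1,2,4,5,6} 1  {2,3,4,5,6} 2
  if 0:j drops first: 3 orders

3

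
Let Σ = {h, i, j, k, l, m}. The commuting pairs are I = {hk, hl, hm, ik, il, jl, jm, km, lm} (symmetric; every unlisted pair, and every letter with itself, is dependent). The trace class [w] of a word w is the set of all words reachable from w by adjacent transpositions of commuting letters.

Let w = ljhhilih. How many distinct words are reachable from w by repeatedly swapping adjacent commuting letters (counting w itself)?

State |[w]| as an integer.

28

drop 0:l onto floor
drop 1:j onto floor
drop 2:h onto {1:j}
drop 3:h onto {2:h}
drop 4:i onto {3:h}
drop 5:l onto {0:l}
drop 6:i onto {4:i}
drop 7:h onto {6:i}
ground layer = {0:l, 1:j}
drop-orders for the pieces not yet dropped (sum over which currently-grounded one goes next):
  1 to go: {5} 1  {7} 1
  2 to go: {0,5} 1  {5,7} 2  {6,7} 1
  3 to go: {0,5,7} 3  {4,6,7} 1  {5,6,7} 3
  4 to go: {0,5,6,7} 6  {3,4,6,7} 1  {4,5,6,7} 4
  5 to go: {0,4,5,6,7} 10  {2,3,4,6,7} 1  {3,4,5,6,7} 5
  6 to go: {0,3,4,5,6,7} 15  {1,2,3,4,6,7} 1  {2,3,4,5,6,7} 6
  if 0:l drops first: 7 orders
  if 1:j drops first: 21 orders
heap linearizations: 28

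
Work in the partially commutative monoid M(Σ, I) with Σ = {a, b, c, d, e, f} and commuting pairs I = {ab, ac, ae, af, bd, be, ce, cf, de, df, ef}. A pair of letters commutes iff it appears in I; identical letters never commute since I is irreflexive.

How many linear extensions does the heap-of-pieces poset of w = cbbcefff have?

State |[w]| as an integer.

drop 0:c onto floor
drop 1:b onto {0:c}
drop 2:b onto {1:b}
drop 3:c onto {2:b}
drop 4:e onto floor
drop 5:f onto {2:b}
drop 6:f onto {5:f}
drop 7:f onto {6:f}
ground layer = {0:c, 4:e}
drop-orders for the pieces not yet dropped (sum over which currently-grounded one goes next):
  1 to go: {3} 1  {4} 1  {7} 1
  2 to go: {3,4} 2  {3,7} 2  {4,7} 2  {6,7} 1
  3 to go: {3,4,7} 6  {3,6,7} 3  {4,6,7} 3  {5,6,7} 1
  4 to go: {3,4,6,7} 12  {3,5,6,7} 4  {4,5,6,7} 4
  5 to go: {2,3,5,6,7} 4  {3,4,5,6,7} 20
  6 to go: {1,2,3,5,6,7} 4  {2,3,4,5,6,7} 24
  if 0:c drops first: 28 orders
  if 4:e drops first: 4 orders
heap linearizations: 32

32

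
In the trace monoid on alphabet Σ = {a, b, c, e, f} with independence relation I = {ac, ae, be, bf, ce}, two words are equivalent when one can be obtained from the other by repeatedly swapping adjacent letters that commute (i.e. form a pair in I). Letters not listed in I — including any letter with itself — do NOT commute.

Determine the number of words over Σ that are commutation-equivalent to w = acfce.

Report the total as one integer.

0(a) covers ∅
1(c) covers ∅
2(f) covers 0:a, 1:c
3(c) covers 2:f
4(e) covers 2:f
floor of heap: 0:a, 1:c
completions by unplaced set U, small U first (add the entries for U minus each lowest piece of U):
  |U|=1: {3}:1  {4}:1
  |U|=2: {3,4}:2
  |U|=3: {2,3,4}:2
  start at 0(a): 2
  start at 1(c): 2
sum over floor = 4

4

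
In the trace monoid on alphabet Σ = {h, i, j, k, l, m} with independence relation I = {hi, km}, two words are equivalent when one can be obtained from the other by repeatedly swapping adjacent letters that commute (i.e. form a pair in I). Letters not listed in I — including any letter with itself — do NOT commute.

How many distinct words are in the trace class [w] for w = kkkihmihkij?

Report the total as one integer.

piece 0:k — minimal
piece 1:k rests on {0:k}
piece 2:k rests on {1:k}
piece 3:i rests on {2:k}
piece 4:h rests on {2:k}
piece 5:m rests on {3:i, 4:h}
piece 6:i rests on {5:m}
piece 7:h rests on {5:m}
piece 8:k rests on {6:i, 7:h}
piece 9:i rests on {8:k}
piece 10:j rests on {9:i}
minimal pieces: {0:k}
ways to finish when only these pieces remain (= sum over removing one remaining piece with nothing left below it):
  1 left: {10}→1
  2 left: {9,10}→1
  3 left: {8,9,10}→1
  4 left: {6,8,9,10}→1  {7,8,9,10}→1
  5 left: {6,7,8,9,10}→2
  6 left: {5,6,7,8,9,10}→2
  7 left: {3,5,6,7,8,9,10}→2  {4,5,6,7,8,9,10}→2
  8 left: {3,4,5,6,7,8,9,10}→4
  9 left: {2,3,4,5,6,7,8,9,10}→4
  placing 0:k first → 4 extensions

4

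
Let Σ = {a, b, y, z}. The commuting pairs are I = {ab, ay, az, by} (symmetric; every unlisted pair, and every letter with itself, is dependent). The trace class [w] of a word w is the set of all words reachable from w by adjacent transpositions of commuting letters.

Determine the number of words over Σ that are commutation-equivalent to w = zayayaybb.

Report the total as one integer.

840

#0=z has no predecessor
#1=a has no predecessor
#2=y depends on [0:z]
#3=a depends on [1:a]
#4=y depends on [2:y]
#5=a depends on [3:a]
#6=y depends on [4:y]
#7=b depends on [0:z]
#8=b depends on [7:b]
sources: [0:z, 1:a]
N(rest) = Σ N(rest − s) over sources s of rest; N(one piece) = 1:
  size 1 → [5]=1  [6]=1  [8]=1
  size 2 → [3,5]=1  [4,6]=1  [5,6]=2  [5,8]=2  [6,8]=2  [7,8]=1
  size 3 → [1,3,5]=1  [2,4,6]=1  [3,5,6]=3  [3,5,8]=3  [4,5,6]=3  [4,6,8]=3  [5,6,8]=6  [5,7,8]=3  [6,7,8]=3
  size 4 → [1,3,5,6]=4  [1,3,5,8]=4  [2,4,5,6]=4  [2,4,6,8]=4  [3,4,5,6]=6  [3,5,6,8]=12  [3,5,7,8]=6  [4,5,6,8]=12  [4,6,7,8]=6  [5,6,7,8]=12
  size 5 → [1,3,4,5,6]=10  [1,3,5,6,8]=20  [1,3,5,7,8]=10  [2,3,4,5,6]=10  [2,4,5,6,8]=20  [2,4,6,7,8]=10  [3,4,5,6,8]=30  [3,5,6,7,8]=30  [4,5,6,7,8]=30
  size 6 → [0,2,4,6,7,8]=10  [1,2,3,4,5,6]=20  [1,3,4,5,6,8]=60  [1,3,5,6,7,8]=60  [2,3,4,5,6,8]=60  [2,4,5,6,7,8]=60  [3,4,5,6,7,8]=90
  size 7 → [0,2,4,5,6,7,8]=70  [1,2,3,4,5,6,8]=140  [1,3,4,5,6,7,8]=210  [2,3,4,5,6,7,8]=210
  first=0(z) contributes 560
  first=1(a) contributes 280
|[w]| = 840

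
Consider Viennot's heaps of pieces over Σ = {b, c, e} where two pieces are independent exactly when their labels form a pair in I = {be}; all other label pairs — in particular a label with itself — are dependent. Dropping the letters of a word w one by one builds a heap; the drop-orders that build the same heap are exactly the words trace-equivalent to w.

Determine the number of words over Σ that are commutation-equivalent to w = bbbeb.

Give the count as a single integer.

#0=b has no predecessor
#1=b depends on [0:b]
#2=b depends on [1:b]
#3=e has no predecessor
#4=b depends on [2:b]
sources: [0:b, 3:e]
N(rest) = Σ N(rest − s) over sources s of rest; N(one piece) = 1:
  size 1 → [3]=1  [4]=1
  size 2 → [2,4]=1  [3,4]=2
  size 3 → [1,2,4]=1  [2,3,4]=3
  first=0(b) contributes 4
  first=3(e) contributes 1
|[w]| = 5

5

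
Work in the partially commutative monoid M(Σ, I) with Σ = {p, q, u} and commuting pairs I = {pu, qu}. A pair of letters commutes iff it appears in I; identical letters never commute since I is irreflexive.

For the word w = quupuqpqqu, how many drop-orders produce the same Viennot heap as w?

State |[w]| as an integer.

210

piece 0:q — minimal
piece 1:u — minimal
piece 2:u rests on {1:u}
piece 3:p rests on {0:q}
piece 4:u rests on {2:u}
piece 5:q rests on {3:p}
piece 6:p rests on {5:q}
piece 7:q rests on {6:p}
piece 8:q rests on {7:q}
piece 9:u rests on {4:u}
minimal pieces: {0:q, 1:u}
ways to finish when only these pieces remain (= sum over removing one remaining piece with nothing left below it):
  1 left: {8}→1  {9}→1
  2 left: {4,9}→1  {7,8}→1  {8,9}→2
  3 left: {2,4,9}→1  {4,8,9}→3  {6,7,8}→1  {7,8,9}→3
  4 left: {1,2,4,9}→1  {2,4,8,9}→4  {4,7,8,9}→6  {5,6,7,8}→1  {6,7,8,9}→4
  5 left: {1,2,4,8,9}→5  {2,4,7,8,9}→10  {3,5,6,7,8}→1  {4,6,7,8,9}→10  {5,6,7,8,9}→5
  6 left: {0,3,5,6,7,8}→1  {1,2,4,7,8,9}→15  {2,4,6,7,8,9}→20  {3,5,6,7,8,9}→6  {4,5,6,7,8,9}→15
  7 left: {0,3,5,6,7,8,9}→7  {1,2,4,6,7,8,9}→35  {2,4,5,6,7,8,9}→35  {3,4,5,6,7,8,9}→21
  8 left: {0,3,4,5,6,7,8,9}→28  {1,2,4,5,6,7,8,9}→70  {2,3,4,5,6,7,8,9}→56
  placing 0:q first → 126 extensions
  placing 1:u first → 84 extensions
total linear extensions = 210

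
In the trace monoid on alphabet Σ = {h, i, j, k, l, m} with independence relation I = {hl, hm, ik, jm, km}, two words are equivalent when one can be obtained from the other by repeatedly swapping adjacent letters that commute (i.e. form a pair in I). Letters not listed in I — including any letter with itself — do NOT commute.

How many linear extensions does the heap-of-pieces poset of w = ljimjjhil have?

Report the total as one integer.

4

#0=l has no predecessor
#1=j depends on [0:l]
#2=i depends on [1:j]
#3=m depends on [2:i]
#4=j depends on [2:i]
#5=j depends on [4:j]
#6=h depends on [5:j]
#7=i depends on [3:m, 6:h]
#8=l depends on [7:i]
sources: [0:l]
N(rest) = Σ N(rest − s) over sources s of rest; N(one piece) = 1:
  size 1 → [8]=1
  size 2 → [7,8]=1
  size 3 → [3,7,8]=1  [6,7,8]=1
  size 4 → [3,6,7,8]=2  [5,6,7,8]=1
  size 5 → [3,5,6,7,8]=3  [4,5,6,7,8]=1
  size 6 → [3,4,5,6,7,8]=4
  size 7 → [2,3,4,5,6,7,8]=4
  first=0(l) contributes 4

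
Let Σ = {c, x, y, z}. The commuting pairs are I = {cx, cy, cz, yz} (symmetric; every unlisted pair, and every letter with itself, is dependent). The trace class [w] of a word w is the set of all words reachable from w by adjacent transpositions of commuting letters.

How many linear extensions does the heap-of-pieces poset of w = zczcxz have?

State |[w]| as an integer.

15

0(z) covers ∅
1(c) covers ∅
2(z) covers 0:z
3(c) covers 1:c
4(x) covers 2:z
5(z) covers 4:x
floor of heap: 0:z, 1:c
completions by unplaced set U, small U first (add the entries for U minus each lowest piece of U):
  |U|=1: {3}:1  {5}:1
  |U|=2: {1,3}:1  {3,5}:2  {4,5}:1
  |U|=3: {1,3,5}:3  {2,4,5}:1  {3,4,5}:3
  |U|=4: {0,2,4,5}:1  {1,3,4,5}:6  {2,3,4,5}:4
  start at 0(z): 10
  start at 1(c): 5
sum over floor = 15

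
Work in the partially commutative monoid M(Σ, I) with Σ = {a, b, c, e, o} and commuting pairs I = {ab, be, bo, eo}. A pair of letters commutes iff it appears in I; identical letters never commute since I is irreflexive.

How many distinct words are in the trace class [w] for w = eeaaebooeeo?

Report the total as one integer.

0(e) covers ∅
1(e) covers 0:e
2(a) covers 1:e
3(a) covers 2:a
4(e) covers 3:a
5(b) covers ∅
6(o) covers 3:a
7(o) covers 6:o
8(e) covers 4:e
9(e) covers 8:e
10(o) covers 7:o
floor of heap: 0:e, 5:b
completions by unplaced set U, small U first (add the entries for U minus each lowest piece of U):
  |U|=1: {5}:1  {9}:1  {10}:1
  |U|=2: {5,9}:2  {5,10}:2  {7,10}:1  {8,9}:1  {9,10}:2
  |U|=3: {4,8,9}:1  {5,7,10}:3  {5,8,9}:3  {5,9,10}:6  {6,7,10}:1  {7,9,10}:3  {8,9,10}:3
  |U|=4: {4,5,8,9}:4  {4,8,9,10}:4  {5,6,7,10}:4  {5,7,9,10}:12  {5,8,9,10}:12  {6,7,9,10}:4  {7,8,9,10}:6
  |U|=5: {4,5,8,9,10}:20  {4,7,8,9,10}:10  {5,6,7,9,10}:20  {5,7,8,9,10}:30  {6,7,8,9,10}:10
  |U|=6: {4,5,7,8,9,10}:60  {4,6,7,8,9,10}:20  {5,6,7,8,9,10}:60
  |U|=7: {3,4,6,7,8,9,10}:20  {4,5,6,7,8,9,10}:140
  |U|=8: {2,3,4,6,7,8,9,10}:20  {3,4,5,6,7,8,9,10}:160
  |U|=9: {1,2,3,4,6,7,8,9,10}:20  {2,3,4,5,6,7,8,9,10}:180
  start at 0(e): 200
  start at 5(b): 20
sum over floor = 220

220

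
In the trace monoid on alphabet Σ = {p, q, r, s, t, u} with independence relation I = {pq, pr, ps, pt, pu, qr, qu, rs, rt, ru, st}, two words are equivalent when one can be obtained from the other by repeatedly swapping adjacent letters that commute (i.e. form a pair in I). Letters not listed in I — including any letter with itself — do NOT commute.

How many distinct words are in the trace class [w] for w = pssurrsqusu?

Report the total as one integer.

990

0(p) covers ∅
1(s) covers ∅
2(s) covers 1:s
3(u) covers 2:s
4(r) covers ∅
5(r) covers 4:r
6(s) covers 3:u
7(q) covers 6:s
8(u) covers 6:s
9(s) covers 7:q, 8:u
10(u) covers 9:s
floor of heap: 0:p, 1:s, 4:r
completions by unplaced set U, small U first (add the entries for U minus each lowest piece of U):
  |U|=1: {0}:1  {5}:1  {10}:1
  |U|=2: {0,5}:2  {0,10}:2  {4,5}:1  {5,10}:2  {9,10}:1
  |U|=3: {0,4,5}:3  {0,5,10}:6  {0,9,10}:3  {4,5,10}:3  {5,9,10}:3  {7,9,10}:1  {8,9,10}:1
  |U|=4: {0,4,5,10}:12  {0,5,9,10}:12  {0,7,9,10}:4  {0,8,9,10}:4  {4,5,9,10}:6  {5,7,9,10}:4  {5,8,9,10}:4  {7,8,9,10}:2
  |U|=5: {0,4,5,9,10}:30  {0,5,7,9,10}:20  {0,5,8,9,10}:20  {0,7,8,9,10}:10  {4,5,7,9,10}:10  {4,5,8,9,10}:10  {5,7,8,9,10}:10  {6,7,8,9,10}:2
  |U|=6: {0,4,5,7,9,10}:60  {0,4,5,8,9,10}:60  {0,5,7,8,9,10}:60  {0,6,7,8,9,10}:12  {3,6,7,8,9,10}:2  {4,5,7,8,9,10}:30  {5,6,7,8,9,10}:12
  |U|=7: {0,3,6,7,8,9,10}:14  {0,4,5,7,8,9,10}:210  {0,5,6,7,8,9,10}:84  {2,3,6,7,8,9,10}:2  {3,5,6,7,8,9,10}:14  {4,5,6,7,8,9,10}:42
  |U|=8: {0,2,3,6,7,8,9,10}:16  {0,3,5,6,7,8,9,10}:112  {0,4,5,6,7,8,9,10}:336  {1,2,3,6,7,8,9,10}:2  {2,3,5,6,7,8,9,10}:16  {3,4,5,6,7,8,9,10}:56
  |U|=9: {0,1,2,3,6,7,8,9,10}:18  {0,2,3,5,6,7,8,9,10}:144  {0,3,4,5,6,7,8,9,10}:504  {1,2,3,5,6,7,8,9,10}:18  {2,3,4,5,6,7,8,9,10}:72
  start at 0(p): 90
  start at 1(s): 720
  start at 4(r): 180
sum over floor = 990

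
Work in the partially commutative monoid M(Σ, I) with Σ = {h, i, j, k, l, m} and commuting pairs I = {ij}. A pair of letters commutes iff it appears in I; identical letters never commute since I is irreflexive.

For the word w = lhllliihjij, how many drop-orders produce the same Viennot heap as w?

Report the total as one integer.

3

#0=l has no predecessor
#1=h depends on [0:l]
#2=l depends on [1:h]
#3=l depends on [2:l]
#4=l depends on [3:l]
#5=i depends on [4:l]
#6=i depends on [5:i]
#7=h depends on [6:i]
#8=j depends on [7:h]
#9=i depends on [7:h]
#10=j depends on [8:j]
sources: [0:l]
N(rest) = Σ N(rest − s) over sources s of rest; N(one piece) = 1:
  size 1 → [9]=1  [10]=1
  size 2 → [8,10]=1  [9,10]=2
  size 3 → [8,9,10]=3
  size 4 → [7,8,9,10]=3
  size 5 → [6,7,8,9,10]=3
  size 6 → [5,6,7,8,9,10]=3
  size 7 → [4,5,6,7,8,9,10]=3
  size 8 → [3,4,5,6,7,8,9,10]=3
  size 9 → [2,3,4,5,6,7,8,9,10]=3
  first=0(l) contributes 3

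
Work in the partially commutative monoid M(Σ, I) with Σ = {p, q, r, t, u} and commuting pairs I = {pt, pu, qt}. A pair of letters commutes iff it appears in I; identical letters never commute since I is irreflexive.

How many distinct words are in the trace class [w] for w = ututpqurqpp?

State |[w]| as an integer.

9

0(u) covers ∅
1(t) covers 0:u
2(u) covers 1:t
3(t) covers 2:u
4(p) covers ∅
5(q) covers 2:u, 4:p
6(u) covers 3:t, 5:q
7(r) covers 6:u
8(q) covers 7:r
9(p) covers 8:q
10(p) covers 9:p
floor of heap: 0:u, 4:p
completions by unplaced set U, small U first (add the entries for U minus each lowest piece of U):
  |U|=1: {10}:1
  |U|=2: {9,10}:1
  |U|=3: {8,9,10}:1
  |U|=4: {7,8,9,10}:1
  |U|=5: {6,7,8,9,10}:1
  |U|=6: {3,6,7,8,9,10}:1  {5,6,7,8,9,10}:1
  |U|=7: {3,5,6,7,8,9,10}:2  {4,5,6,7,8,9,10}:1
  |U|=8: {2,3,5,6,7,8,9,10}:2  {3,4,5,6,7,8,9,10}:3
  |U|=9: {1,2,3,5,6,7,8,9,10}:2  {2,3,4,5,6,7,8,9,10}:5
  start at 0(u): 7
  start at 4(p): 2
sum over floor = 9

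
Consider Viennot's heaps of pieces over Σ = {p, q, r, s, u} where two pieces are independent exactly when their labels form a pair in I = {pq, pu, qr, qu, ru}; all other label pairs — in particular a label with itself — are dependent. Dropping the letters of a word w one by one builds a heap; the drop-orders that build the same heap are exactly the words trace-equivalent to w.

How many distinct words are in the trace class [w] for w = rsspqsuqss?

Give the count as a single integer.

4

piece 0:r — minimal
piece 1:s rests on {0:r}
piece 2:s rests on {1:s}
piece 3:p rests on {2:s}
piece 4:q rests on {2:s}
piece 5:s rests on {3:p, 4:q}
piece 6:u rests on {5:s}
piece 7:q rests on {5:s}
piece 8:s rests on {6:u, 7:q}
piece 9:s rests on {8:s}
minimal pieces: {0:r}
ways to finish when only these pieces remain (= sum over removing one remaining piece with nothing left below it):
  1 left: {9}→1
  2 left: {8,9}→1
  3 left: {6,8,9}→1  {7,8,9}→1
  4 left: {6,7,8,9}→2
  5 left: {5,6,7,8,9}→2
  6 left: {3,5,6,7,8,9}→2  {4,5,6,7,8,9}→2
  7 left: {3,4,5,6,7,8,9}→4
  8 left: {2,3,4,5,6,7,8,9}→4
  placing 0:r first → 4 extensions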